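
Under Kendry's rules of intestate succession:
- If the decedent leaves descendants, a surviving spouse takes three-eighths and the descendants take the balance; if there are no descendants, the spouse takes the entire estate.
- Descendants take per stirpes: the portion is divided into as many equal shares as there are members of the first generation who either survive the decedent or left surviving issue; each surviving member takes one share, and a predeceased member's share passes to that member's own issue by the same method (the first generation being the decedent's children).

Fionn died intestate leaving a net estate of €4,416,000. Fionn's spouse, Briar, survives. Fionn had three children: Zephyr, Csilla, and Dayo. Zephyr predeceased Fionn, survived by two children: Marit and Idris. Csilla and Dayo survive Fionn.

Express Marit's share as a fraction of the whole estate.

Briar takes three-eighths of €4,416,000 = €1,656,000. The remaining €2,760,000 passes to the descendants.
The descendants' portion (€2,760,000) is divided into 3 shares of €920,000: Csilla and Dayo each take €920,000; Zephyr's €920,000 share passes to Zephyr's issue.
Zephyr's share (€920,000) is divided into 2 shares of €460,000: Marit and Idris each take €460,000.

Marit receives 5/48 of the estate.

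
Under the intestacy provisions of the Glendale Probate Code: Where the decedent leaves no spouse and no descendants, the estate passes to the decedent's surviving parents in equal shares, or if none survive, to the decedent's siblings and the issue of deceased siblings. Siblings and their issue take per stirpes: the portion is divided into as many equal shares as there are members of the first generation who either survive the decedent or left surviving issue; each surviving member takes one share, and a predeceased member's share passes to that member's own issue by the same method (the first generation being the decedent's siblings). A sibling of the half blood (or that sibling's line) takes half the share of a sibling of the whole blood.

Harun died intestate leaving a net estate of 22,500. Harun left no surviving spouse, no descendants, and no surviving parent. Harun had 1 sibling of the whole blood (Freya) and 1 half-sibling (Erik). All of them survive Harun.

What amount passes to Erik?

Erik receives 7,500.

The entire 22,500 passes to the siblings and their issue.
Counting each half-blood sibling's line as half a unit, there are 3/2 units in 22,500, so one unit is 15,000. Whole-blood lines (Freya) take 15,000 each; half-blood lines (Erik) take 7,500 each.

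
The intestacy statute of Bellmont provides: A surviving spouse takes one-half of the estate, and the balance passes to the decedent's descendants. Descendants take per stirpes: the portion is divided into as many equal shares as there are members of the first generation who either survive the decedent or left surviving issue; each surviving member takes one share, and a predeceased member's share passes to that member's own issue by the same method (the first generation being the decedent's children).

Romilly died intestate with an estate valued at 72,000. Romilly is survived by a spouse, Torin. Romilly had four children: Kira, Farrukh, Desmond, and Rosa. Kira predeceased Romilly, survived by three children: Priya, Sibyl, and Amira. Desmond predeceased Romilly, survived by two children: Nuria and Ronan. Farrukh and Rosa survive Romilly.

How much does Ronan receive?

Ronan receives 4,500.

Torin takes one-half of 72,000 = 36,000. The remaining 36,000 passes to the descendants.
The descendants' portion (36,000) is divided into 4 shares of 9,000: Farrukh and Rosa each take 9,000; Kira's 9,000 share passes to Kira's issue; Desmond's 9,000 share passes to Desmond's issue.
Kira's share (9,000) is divided into 3 shares of 3,000: Priya, Sibyl, and Amira each take 3,000.
Desmond's share (9,000) is divided into 2 shares of 4,500: Nuria and Ronan each take 4,500.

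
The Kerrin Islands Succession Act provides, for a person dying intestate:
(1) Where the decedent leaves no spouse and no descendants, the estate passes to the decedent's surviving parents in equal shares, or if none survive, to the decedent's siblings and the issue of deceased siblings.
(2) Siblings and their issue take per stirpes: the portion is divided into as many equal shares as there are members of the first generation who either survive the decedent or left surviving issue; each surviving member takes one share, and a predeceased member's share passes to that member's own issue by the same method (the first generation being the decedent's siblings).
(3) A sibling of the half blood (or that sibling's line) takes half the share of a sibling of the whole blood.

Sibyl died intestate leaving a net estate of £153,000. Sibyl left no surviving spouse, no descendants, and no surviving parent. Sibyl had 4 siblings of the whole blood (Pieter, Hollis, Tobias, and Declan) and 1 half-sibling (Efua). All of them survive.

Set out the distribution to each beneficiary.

Pieter: £34,000; Hollis: £34,000; Efua: £17,000; Tobias: £34,000; Declan: £34,000

The entire £153,000 passes to the siblings and their issue.
Counting each half-blood sibling's line as half a unit, there are 9/2 units in £153,000, so one unit is £34,000. Whole-blood lines (Pieter, Hollis, Tobias, and Declan) take £34,000 each; half-blood lines (Efua) take £17,000 each.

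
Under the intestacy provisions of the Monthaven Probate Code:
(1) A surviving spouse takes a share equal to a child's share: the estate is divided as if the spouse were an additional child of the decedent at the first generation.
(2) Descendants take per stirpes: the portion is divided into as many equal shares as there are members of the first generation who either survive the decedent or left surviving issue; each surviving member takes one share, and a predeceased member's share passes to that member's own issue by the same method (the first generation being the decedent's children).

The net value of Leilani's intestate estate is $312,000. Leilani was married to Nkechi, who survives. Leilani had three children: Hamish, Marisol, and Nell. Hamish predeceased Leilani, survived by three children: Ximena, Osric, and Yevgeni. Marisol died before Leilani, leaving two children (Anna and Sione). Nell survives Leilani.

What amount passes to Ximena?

The spouse counts as an additional share at the children's level, so there are 4 primary shares of $78,000. Nkechi takes one such share ($78,000).
The children's combined portion ($234,000) is divided into 3 shares of $78,000: Nell takes $78,000; Hamish's $78,000 share passes to Hamish's issue; Marisol's $78,000 share passes to Marisol's issue.
Hamish's share ($78,000) is divided into 3 shares of $26,000: Ximena, Osric, and Yevgeni each take $26,000.
Marisol's share ($78,000) is divided into 2 shares of $39,000: Anna and Sione each take $39,000.

Ximena receives $26,000.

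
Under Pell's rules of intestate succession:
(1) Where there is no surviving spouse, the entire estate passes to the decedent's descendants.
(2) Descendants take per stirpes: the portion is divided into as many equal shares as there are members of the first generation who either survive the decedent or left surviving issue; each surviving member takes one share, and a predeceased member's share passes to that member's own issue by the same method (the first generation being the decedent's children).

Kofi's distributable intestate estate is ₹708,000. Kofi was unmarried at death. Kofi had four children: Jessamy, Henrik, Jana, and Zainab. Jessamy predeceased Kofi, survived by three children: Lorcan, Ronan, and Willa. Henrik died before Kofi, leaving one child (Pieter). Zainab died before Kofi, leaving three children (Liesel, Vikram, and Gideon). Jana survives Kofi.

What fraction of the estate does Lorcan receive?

Lorcan receives 1/12 of the estate.

The entire ₹708,000 passes to the descendants.
That amount (₹708,000) is divided into 4 shares of ₹177,000: Jana takes ₹177,000; Jessamy's ₹177,000 share passes to Jessamy's issue; Henrik's ₹177,000 share passes to Henrik's issue; Zainab's ₹177,000 share passes to Zainab's issue.
Jessamy's share (₹177,000) is divided into 3 shares of ₹59,000: Lorcan, Ronan, and Willa each take ₹59,000.
Henrik's share (₹177,000) passes entirely to Pieter.
Zainab's share (₹177,000) is divided into 3 shares of ₹59,000: Liesel, Vikram, and Gideon each take ₹59,000.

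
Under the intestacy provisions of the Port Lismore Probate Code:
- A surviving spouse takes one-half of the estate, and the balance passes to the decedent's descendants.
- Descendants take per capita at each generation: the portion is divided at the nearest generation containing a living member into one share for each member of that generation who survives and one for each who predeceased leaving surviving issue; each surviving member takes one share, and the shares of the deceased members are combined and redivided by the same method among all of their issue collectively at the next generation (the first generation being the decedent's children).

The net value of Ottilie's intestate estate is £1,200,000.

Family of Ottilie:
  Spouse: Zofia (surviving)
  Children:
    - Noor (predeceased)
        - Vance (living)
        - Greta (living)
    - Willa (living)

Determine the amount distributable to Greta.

Greta receives £150,000.

Zofia takes one-half of £1,200,000 = £600,000. The remaining £600,000 passes to the descendants.
The descendants' portion (£600,000) is divided at the children's generation into 2 shares of £300,000. Willa takes £300,000. The remaining share for the deceased Noor (£300,000) is carried to the next generation.
That pool (£300,000) is divided at the grandchildren's generation equally among Vance and Greta: £150,000 each.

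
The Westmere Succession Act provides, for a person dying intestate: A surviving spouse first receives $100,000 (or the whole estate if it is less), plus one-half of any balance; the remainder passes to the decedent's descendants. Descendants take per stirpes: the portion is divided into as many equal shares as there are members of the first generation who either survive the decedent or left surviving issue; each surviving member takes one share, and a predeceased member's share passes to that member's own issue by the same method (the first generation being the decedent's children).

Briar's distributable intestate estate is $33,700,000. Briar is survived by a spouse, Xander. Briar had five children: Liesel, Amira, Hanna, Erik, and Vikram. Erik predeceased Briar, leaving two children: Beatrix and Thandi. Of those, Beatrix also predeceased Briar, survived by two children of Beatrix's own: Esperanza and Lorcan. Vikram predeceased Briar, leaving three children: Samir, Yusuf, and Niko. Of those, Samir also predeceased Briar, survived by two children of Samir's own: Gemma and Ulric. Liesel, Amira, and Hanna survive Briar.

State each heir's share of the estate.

Xander first takes $100,000, leaving a balance of $33,600,000. Xander then takes one-half of the balance ($16,800,000), for a total of $16,900,000. The remaining $16,800,000 passes to the descendants.
The descendants' portion ($16,800,000) is divided into 5 shares of $3,360,000: Liesel, Amira, and Hanna each take $3,360,000; Erik's $3,360,000 share passes to Erik's issue; Vikram's $3,360,000 share passes to Vikram's issue.
Erik's share ($3,360,000) is divided into 2 shares of $1,680,000: Thandi takes $1,680,000; Beatrix's $1,680,000 share passes to Beatrix's issue.
Beatrix's share ($1,680,000) is divided into 2 shares of $840,000: Esperanza and Lorcan each take $840,000.
Vikram's share ($3,360,000) is divided into 3 shares of $1,120,000: Yusuf and Niko each take $1,120,000; Samir's $1,120,000 share passes to Samir's issue.
Samir's share ($1,120,000) is divided into 2 shares of $560,000: Gemma and Ulric each take $560,000.

Xander: $16,900,000; Liesel: $3,360,000; Amira: $3,360,000; Hanna: $3,360,000; Esperanza: $840,000; Lorcan: $840,000; Thandi: $1,680,000; Gemma: $560,000; Ulric: $560,000; Yusuf: $1,120,000; Niko: $1,120,000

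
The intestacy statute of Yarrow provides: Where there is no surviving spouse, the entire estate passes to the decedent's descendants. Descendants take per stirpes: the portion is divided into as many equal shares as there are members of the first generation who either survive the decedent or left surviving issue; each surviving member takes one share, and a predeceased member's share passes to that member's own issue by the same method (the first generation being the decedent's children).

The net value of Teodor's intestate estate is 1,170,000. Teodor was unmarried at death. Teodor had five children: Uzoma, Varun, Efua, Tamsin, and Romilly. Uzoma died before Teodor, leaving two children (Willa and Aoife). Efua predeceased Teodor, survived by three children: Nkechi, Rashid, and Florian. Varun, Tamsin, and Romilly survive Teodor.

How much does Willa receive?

Willa receives 117,000.

The entire 1,170,000 passes to the descendants.
That amount (1,170,000) is divided into 5 shares of 234,000: Varun, Tamsin, and Romilly each take 234,000; Uzoma's 234,000 share passes to Uzoma's issue; Efua's 234,000 share passes to Efua's issue.
Uzoma's share (234,000) is divided into 2 shares of 117,000: Willa and Aoife each take 117,000.
Efua's share (234,000) is divided into 3 shares of 78,000: Nkechi, Rashid, and Florian each take 78,000.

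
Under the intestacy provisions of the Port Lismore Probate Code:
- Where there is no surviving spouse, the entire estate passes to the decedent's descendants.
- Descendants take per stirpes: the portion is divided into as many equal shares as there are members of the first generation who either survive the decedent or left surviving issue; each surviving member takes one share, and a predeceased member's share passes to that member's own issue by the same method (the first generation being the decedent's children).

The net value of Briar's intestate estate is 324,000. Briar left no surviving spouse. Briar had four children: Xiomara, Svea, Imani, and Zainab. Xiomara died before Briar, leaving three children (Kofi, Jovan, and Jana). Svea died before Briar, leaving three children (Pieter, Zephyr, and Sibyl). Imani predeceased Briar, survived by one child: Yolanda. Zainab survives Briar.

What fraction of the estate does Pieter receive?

The entire 324,000 passes to the descendants.
That amount (324,000) is divided into 4 shares of 81,000: Zainab takes 81,000; Xiomara's 81,000 share passes to Xiomara's issue; Svea's 81,000 share passes to Svea's issue; Imani's 81,000 share passes to Imani's issue.
Xiomara's share (81,000) is divided into 3 shares of 27,000: Kofi, Jovan, and Jana each take 27,000.
Svea's share (81,000) is divided into 3 shares of 27,000: Pieter, Zephyr, and Sibyl each take 27,000.
Imani's share (81,000) passes entirely to Yolanda.

Pieter receives 1/12 of the estate.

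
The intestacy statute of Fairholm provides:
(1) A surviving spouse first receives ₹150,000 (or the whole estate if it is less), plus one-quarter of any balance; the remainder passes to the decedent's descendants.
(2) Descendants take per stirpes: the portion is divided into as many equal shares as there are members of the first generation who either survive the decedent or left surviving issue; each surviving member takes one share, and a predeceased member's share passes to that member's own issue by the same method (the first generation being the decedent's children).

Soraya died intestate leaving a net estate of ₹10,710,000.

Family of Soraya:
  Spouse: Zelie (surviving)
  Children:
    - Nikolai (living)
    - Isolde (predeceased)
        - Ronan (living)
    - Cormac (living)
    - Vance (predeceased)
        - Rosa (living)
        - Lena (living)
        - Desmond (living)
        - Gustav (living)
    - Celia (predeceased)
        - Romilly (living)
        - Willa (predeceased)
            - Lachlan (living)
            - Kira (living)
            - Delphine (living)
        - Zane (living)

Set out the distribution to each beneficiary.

Zelie: ₹2,790,000; Nikolai: ₹1,584,000; Ronan: ₹1,584,000; Cormac: ₹1,584,000; Rosa: ₹396,000; Lena: ₹396,000; Desmond: ₹396,000; Gustav: ₹396,000; Romilly: ₹528,000; Lachlan: ₹176,000; Kira: ₹176,000; Delphine: ₹176,000; Zane: ₹528,000

Zelie first takes ₹150,000, leaving a balance of ₹10,560,000. Zelie then takes one-quarter of the balance (₹2,640,000), for a total of ₹2,790,000. The remaining ₹7,920,000 passes to the descendants.
The descendants' portion (₹7,920,000) is divided into 5 shares of ₹1,584,000: Nikolai and Cormac each take ₹1,584,000; Isolde's ₹1,584,000 share passes to Isolde's issue; Vance's ₹1,584,000 share passes to Vance's issue; Celia's ₹1,584,000 share passes to Celia's issue.
Isolde's share (₹1,584,000) passes entirely to Ronan.
Vance's share (₹1,584,000) is divided into 4 shares of ₹396,000: Rosa, Lena, Desmond, and Gustav each take ₹396,000.
Celia's share (₹1,584,000) is divided into 3 shares of ₹528,000: Romilly and Zane each take ₹528,000; Willa's ₹528,000 share passes to Willa's issue.
Willa's share (₹528,000) is divided into 3 shares of ₹176,000: Lachlan, Kira, and Delphine each take ₹176,000.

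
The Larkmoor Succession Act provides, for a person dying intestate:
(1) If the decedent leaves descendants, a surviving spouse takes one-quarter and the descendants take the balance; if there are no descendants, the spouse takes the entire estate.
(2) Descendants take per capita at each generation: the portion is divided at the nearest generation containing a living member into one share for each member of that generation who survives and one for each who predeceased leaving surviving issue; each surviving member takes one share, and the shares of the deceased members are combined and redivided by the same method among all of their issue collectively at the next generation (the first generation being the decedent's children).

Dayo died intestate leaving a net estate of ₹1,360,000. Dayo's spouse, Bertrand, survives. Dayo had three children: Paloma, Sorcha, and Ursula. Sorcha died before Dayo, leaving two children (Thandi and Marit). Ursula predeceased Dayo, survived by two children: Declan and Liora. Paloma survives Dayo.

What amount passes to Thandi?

Thandi receives ₹170,000.

Bertrand takes one-quarter of ₹1,360,000 = ₹340,000. The remaining ₹1,020,000 passes to the descendants.
The descendants' portion (₹1,020,000) is divided at the children's generation into 3 shares of ₹340,000. Paloma takes ₹340,000. The 2 shares of the deceased (Sorcha and Ursula) are combined into a pool of ₹680,000.
That pool (₹680,000) is divided at the grandchildren's generation equally among Thandi, Marit, Declan, and Liora: ₹170,000 each.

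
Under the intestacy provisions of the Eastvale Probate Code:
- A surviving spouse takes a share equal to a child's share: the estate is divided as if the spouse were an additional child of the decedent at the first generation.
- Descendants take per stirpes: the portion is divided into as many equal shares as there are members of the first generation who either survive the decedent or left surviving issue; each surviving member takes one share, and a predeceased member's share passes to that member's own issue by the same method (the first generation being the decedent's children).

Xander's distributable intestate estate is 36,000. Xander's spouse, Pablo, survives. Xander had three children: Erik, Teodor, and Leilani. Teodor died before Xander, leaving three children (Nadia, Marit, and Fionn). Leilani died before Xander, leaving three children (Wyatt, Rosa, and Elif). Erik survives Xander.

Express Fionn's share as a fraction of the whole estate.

The spouse counts as an additional share at the children's level, so there are 4 primary shares of 9,000. Pablo takes one such share (9,000).
The children's combined portion (27,000) is divided into 3 shares of 9,000: Erik takes 9,000; Teodor's 9,000 share passes to Teodor's issue; Leilani's 9,000 share passes to Leilani's issue.
Teodor's share (9,000) is divided into 3 shares of 3,000: Nadia, Marit, and Fionn each take 3,000.
Leilani's share (9,000) is divided into 3 shares of 3,000: Wyatt, Rosa, and Elif each take 3,000.

Fionn receives 1/12 of the estate.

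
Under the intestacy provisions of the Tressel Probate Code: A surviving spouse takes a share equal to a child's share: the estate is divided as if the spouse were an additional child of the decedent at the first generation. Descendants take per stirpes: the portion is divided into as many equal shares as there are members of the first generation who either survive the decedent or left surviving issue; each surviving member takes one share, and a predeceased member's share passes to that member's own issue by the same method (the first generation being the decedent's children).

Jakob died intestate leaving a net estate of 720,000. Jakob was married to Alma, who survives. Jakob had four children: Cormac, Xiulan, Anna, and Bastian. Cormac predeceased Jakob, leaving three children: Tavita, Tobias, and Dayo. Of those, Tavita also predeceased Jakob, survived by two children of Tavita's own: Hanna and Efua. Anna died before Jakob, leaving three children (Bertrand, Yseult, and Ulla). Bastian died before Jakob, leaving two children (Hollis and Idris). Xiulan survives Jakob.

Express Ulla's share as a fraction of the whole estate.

The spouse counts as an additional share at the children's level, so there are 5 primary shares of 144,000. Alma takes one such share (144,000).
The children's combined portion (576,000) is divided into 4 shares of 144,000: Xiulan takes 144,000; Cormac's 144,000 share passes to Cormac's issue; Anna's 144,000 share passes to Anna's issue; Bastian's 144,000 share passes to Bastian's issue.
Cormac's share (144,000) is divided into 3 shares of 48,000: Tobias and Dayo each take 48,000; Tavita's 48,000 share passes to Tavita's issue.
Tavita's share (48,000) is divided into 2 shares of 24,000: Hanna and Efua each take 24,000.
Anna's share (144,000) is divided into 3 shares of 48,000: Bertrand, Yseult, and Ulla each take 48,000.
Bastian's share (144,000) is divided into 2 shares of 72,000: Hollis and Idris each take 72,000.

Ulla receives 1/15 of the estate.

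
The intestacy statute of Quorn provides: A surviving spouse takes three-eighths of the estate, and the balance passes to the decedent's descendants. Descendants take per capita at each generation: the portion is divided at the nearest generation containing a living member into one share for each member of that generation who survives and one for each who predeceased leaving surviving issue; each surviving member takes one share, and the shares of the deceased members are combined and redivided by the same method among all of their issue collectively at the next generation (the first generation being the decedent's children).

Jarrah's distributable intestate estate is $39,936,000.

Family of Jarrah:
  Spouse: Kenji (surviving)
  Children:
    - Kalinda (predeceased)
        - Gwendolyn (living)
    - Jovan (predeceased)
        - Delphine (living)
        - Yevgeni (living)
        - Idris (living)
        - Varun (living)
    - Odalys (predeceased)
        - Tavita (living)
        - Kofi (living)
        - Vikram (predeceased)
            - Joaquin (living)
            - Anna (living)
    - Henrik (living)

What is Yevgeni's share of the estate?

Yevgeni receives $2,340,000.

Kenji takes three-eighths of $39,936,000 = $14,976,000. The remaining $24,960,000 passes to the descendants.
The descendants' portion ($24,960,000) is divided at the children's generation into 4 shares of $6,240,000. Henrik takes $6,240,000. The 3 shares of the deceased (Kalinda, Jovan, and Odalys) are combined into a pool of $18,720,000.
That pool ($18,720,000) is divided at the grandchildren's generation into 8 shares of $2,340,000. Gwendolyn, Delphine, Yevgeni, Idris, Varun, Tavita, and Kofi each take $2,340,000. The remaining share for the deceased Vikram ($2,340,000) is carried to the next generation.
That pool ($2,340,000) is divided at the great-grandchildren's generation equally among Joaquin and Anna: $1,170,000 each.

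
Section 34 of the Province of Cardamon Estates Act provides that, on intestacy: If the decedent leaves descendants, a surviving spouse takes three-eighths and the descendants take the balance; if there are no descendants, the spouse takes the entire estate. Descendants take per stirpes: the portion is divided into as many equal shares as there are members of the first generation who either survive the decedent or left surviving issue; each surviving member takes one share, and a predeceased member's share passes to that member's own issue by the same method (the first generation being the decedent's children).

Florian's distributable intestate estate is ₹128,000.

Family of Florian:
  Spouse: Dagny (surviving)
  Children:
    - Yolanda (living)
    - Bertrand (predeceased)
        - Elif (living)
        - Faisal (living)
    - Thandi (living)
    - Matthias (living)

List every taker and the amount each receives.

Dagny: ₹48,000; Yolanda: ₹20,000; Elif: ₹10,000; Faisal: ₹10,000; Thandi: ₹20,000; Matthias: ₹20,000

Dagny takes three-eighths of ₹128,000 = ₹48,000. The remaining ₹80,000 passes to the descendants.
The descendants' portion (₹80,000) is divided into 4 shares of ₹20,000: Yolanda, Thandi, and Matthias each take ₹20,000; Bertrand's ₹20,000 share passes to Bertrand's issue.
Bertrand's share (₹20,000) is divided into 2 shares of ₹10,000: Elif and Faisal each take ₹10,000.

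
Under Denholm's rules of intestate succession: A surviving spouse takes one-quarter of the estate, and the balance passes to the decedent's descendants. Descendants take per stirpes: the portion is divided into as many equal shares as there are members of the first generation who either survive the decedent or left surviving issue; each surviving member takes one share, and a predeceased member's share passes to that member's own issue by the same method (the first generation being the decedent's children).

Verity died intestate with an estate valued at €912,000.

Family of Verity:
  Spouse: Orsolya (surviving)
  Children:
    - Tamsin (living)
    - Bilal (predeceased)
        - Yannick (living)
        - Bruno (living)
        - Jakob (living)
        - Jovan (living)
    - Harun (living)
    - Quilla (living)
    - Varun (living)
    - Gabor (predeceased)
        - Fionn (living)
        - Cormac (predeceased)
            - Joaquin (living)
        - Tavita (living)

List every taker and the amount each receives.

Orsolya takes one-quarter of €912,000 = €228,000. The remaining €684,000 passes to the descendants.
The descendants' portion (€684,000) is divided into 6 shares of €114,000: Tamsin, Harun, Quilla, and Varun each take €114,000; Bilal's €114,000 share passes to Bilal's issue; Gabor's €114,000 share passes to Gabor's issue.
Bilal's share (€114,000) is divided into 4 shares of €28,500: Yannick, Bruno, Jakob, and Jovan each take €28,500.
Gabor's share (€114,000) is divided into 3 shares of €38,000: Fionn and Tavita each take €38,000; Cormac's €38,000 share passes to Cormac's issue.
Cormac's share (€38,000) passes entirely to Joaquin.

Orsolya: €228,000; Tamsin: €114,000; Yannick: €28,500; Bruno: €28,500; Jakob: €28,500; Jovan: €28,500; Harun: €114,000; Quilla: €114,000; Varun: €114,000; Fionn: €38,000; Joaquin: €38,000; Tavita: €38,000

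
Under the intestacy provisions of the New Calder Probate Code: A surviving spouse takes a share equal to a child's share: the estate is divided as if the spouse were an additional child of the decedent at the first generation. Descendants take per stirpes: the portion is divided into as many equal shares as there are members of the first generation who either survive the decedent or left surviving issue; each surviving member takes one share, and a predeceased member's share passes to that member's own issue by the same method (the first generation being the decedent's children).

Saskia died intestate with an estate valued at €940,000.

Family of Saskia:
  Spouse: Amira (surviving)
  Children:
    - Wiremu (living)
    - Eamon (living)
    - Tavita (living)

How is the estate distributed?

The spouse counts as an additional share at the children's level, so there are 4 primary shares of €235,000. Amira takes one such share (€235,000).
The children's combined portion (€705,000) is divided into 3 shares of €235,000: Wiremu, Eamon, and Tavita each take €235,000.

Amira: €235,000; Wiremu: €235,000; Eamon: €235,000; Tavita: €235,000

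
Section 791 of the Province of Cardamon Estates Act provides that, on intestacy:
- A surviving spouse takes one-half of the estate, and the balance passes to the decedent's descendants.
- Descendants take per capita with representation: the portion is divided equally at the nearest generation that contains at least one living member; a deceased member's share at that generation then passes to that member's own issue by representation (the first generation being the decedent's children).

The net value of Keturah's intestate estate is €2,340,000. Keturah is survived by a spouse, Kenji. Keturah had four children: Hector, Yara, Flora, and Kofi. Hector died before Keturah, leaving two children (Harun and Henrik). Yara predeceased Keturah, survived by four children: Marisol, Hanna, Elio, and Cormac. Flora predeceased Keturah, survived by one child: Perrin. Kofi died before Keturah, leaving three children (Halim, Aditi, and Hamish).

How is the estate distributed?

Kenji: €1,170,000; Harun: €117,000; Henrik: €117,000; Marisol: €117,000; Hanna: €117,000; Elio: €117,000; Cormac: €117,000; Perrin: €117,000; Halim: €117,000; Aditi: €117,000; Hamish: €117,000

Kenji takes one-half of €2,340,000 = €1,170,000. The remaining €1,170,000 passes to the descendants.
No child survives, so the initial division is made at the grandchildren's generation.
The descendants' portion (€1,170,000) is divided into 10 shares of €117,000: Harun, Henrik, Marisol, Hanna, Elio, Cormac, Perrin, Halim, Aditi, and Hamish each take €117,000.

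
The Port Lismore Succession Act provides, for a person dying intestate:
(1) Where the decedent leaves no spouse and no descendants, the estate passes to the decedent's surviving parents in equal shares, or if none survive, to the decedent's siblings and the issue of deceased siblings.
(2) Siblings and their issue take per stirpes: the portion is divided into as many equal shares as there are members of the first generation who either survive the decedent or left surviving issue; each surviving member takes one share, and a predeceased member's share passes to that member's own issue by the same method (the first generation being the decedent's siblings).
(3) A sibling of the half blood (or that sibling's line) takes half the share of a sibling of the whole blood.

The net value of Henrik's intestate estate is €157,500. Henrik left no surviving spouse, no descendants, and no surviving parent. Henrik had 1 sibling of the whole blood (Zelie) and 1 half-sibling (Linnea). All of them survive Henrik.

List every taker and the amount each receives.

The entire €157,500 passes to the siblings and their issue.
Counting each half-blood sibling's line as half a unit, there are 3/2 units in €157,500, so one unit is €105,000. Whole-blood lines (Zelie) take €105,000 each; half-blood lines (Linnea) take €52,500 each.

Linnea: €52,500; Zelie: €105,000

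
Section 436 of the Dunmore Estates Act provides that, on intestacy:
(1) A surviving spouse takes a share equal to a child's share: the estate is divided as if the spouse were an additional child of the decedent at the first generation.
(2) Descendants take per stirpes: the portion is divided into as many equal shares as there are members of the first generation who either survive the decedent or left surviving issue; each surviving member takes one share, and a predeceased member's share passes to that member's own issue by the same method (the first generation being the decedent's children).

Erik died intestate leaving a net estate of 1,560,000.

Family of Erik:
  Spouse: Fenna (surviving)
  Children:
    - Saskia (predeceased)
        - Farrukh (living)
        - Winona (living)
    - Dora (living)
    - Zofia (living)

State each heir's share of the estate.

Fenna: 390,000; Farrukh: 195,000; Winona: 195,000; Dora: 390,000; Zofia: 390,000

The spouse counts as an additional share at the children's level, so there are 4 primary shares of 390,000. Fenna takes one such share (390,000).
The children's combined portion (1,170,000) is divided into 3 shares of 390,000: Dora and Zofia each take 390,000; Saskia's 390,000 share passes to Saskia's issue.
Saskia's share (390,000) is divided into 2 shares of 195,000: Farrukh and Winona each take 195,000.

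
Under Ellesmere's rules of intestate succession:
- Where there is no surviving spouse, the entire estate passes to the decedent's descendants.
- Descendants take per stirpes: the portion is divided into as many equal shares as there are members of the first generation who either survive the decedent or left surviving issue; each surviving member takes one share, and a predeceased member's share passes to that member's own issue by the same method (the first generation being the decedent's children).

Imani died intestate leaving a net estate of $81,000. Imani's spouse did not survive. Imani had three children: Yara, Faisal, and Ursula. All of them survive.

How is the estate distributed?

The entire $81,000 passes to the descendants.
That amount ($81,000) is divided into 3 shares of $27,000: Yara, Faisal, and Ursula each take $27,000.

Yara: $27,000; Faisal: $27,000; Ursula: $27,000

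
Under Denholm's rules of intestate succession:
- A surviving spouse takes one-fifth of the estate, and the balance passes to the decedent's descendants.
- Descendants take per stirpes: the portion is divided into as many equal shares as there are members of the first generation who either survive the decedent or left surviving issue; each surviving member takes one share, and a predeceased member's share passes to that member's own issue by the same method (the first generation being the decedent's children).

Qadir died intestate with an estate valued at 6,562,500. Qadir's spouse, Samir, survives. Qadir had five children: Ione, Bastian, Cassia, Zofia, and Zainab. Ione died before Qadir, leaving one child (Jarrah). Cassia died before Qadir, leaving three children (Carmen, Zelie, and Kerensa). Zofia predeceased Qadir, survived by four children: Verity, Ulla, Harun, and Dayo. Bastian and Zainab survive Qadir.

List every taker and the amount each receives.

Samir takes one-fifth of 6,562,500 = 1,312,500. The remaining 5,250,000 passes to the descendants.
The descendants' portion (5,250,000) is divided into 5 shares of 1,050,000: Bastian and Zainab each take 1,050,000; Ione's 1,050,000 share passes to Ione's issue; Cassia's 1,050,000 share passes to Cassia's issue; Zofia's 1,050,000 share passes to Zofia's issue.
Ione's share (1,050,000) passes entirely to Jarrah.
Cassia's share (1,050,000) is divided into 3 shares of 350,000: Carmen, Zelie, and Kerensa each take 350,000.
Zofia's share (1,050,000) is divided into 4 shares of 262,500: Verity, Ulla, Harun, and Dayo each take 262,500.

Samir: 1,312,500; Jarrah: 1,050,000; Bastian: 1,050,000; Carmen: 350,000; Zelie: 350,000; Kerensa: 350,000; Verity: 262,500; Ulla: 262,500; Harun: 262,500; Dayo: 262,500; Zainab: 1,050,000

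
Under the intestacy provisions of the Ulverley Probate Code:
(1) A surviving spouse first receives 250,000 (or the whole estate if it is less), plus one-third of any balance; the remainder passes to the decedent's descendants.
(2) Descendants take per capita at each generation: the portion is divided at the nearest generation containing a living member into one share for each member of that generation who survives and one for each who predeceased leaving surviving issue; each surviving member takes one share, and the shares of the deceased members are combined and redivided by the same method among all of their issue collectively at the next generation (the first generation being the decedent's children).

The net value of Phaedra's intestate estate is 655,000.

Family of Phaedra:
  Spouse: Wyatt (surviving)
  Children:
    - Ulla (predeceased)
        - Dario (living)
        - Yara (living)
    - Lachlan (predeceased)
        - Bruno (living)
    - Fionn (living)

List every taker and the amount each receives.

Wyatt first takes 250,000, leaving a balance of 405,000. Wyatt then takes one-third of the balance (135,000), for a total of 385,000. The remaining 270,000 passes to the descendants.
The descendants' portion (270,000) is divided at the children's generation into 3 shares of 90,000. Fionn takes 90,000. The 2 shares of the deceased (Ulla and Lachlan) are combined into a pool of 180,000.
That pool (180,000) is divided at the grandchildren's generation equally among Dario, Yara, and Bruno: 60,000 each.

Wyatt: 385,000; Dario: 60,000; Yara: 60,000; Bruno: 60,000; Fionn: 90,000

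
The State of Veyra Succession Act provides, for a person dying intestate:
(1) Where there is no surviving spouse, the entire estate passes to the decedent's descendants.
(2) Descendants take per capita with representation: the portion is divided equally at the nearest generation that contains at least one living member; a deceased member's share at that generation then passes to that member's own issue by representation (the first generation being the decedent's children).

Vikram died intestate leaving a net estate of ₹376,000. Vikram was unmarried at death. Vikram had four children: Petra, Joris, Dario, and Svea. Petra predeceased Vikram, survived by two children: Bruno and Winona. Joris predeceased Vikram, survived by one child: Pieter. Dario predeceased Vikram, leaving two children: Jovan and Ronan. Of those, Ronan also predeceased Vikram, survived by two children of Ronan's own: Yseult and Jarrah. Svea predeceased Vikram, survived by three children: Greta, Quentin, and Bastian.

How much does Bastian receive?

Bastian receives ₹47,000.

The entire ₹376,000 passes to the descendants.
No child survives, so the initial division is made at the grandchildren's generation.
That amount (₹376,000) is divided into 8 shares of ₹47,000: Bruno, Winona, Pieter, Jovan, Greta, Quentin, and Bastian each take ₹47,000; Ronan's ₹47,000 share passes to Ronan's issue.
Ronan's share (₹47,000) is divided into 2 shares of ₹23,500: Yseult and Jarrah each take ₹23,500.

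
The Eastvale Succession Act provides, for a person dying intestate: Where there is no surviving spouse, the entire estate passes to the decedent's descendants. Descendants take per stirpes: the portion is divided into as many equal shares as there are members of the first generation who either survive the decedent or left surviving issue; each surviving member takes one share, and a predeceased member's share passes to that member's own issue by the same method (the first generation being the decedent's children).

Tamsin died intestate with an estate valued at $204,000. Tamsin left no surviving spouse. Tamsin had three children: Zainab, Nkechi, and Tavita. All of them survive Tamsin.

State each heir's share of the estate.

Zainab: $68,000; Nkechi: $68,000; Tavita: $68,000

The entire $204,000 passes to the descendants.
That amount ($204,000) is divided into 3 shares of $68,000: Zainab, Nkechi, and Tavita each take $68,000.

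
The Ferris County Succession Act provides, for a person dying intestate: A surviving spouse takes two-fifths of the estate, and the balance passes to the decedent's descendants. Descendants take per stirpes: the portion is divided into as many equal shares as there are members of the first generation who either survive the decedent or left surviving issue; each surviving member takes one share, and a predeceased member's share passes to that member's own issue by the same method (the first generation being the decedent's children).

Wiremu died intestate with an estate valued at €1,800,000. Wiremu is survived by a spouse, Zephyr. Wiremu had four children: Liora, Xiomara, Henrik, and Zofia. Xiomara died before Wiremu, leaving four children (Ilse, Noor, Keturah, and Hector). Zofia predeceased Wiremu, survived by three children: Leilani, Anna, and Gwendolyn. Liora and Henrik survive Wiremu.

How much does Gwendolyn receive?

Zephyr takes two-fifths of €1,800,000 = €720,000. The remaining €1,080,000 passes to the descendants.
The descendants' portion (€1,080,000) is divided into 4 shares of €270,000: Liora and Henrik each take €270,000; Xiomara's €270,000 share passes to Xiomara's issue; Zofia's €270,000 share passes to Zofia's issue.
Xiomara's share (€270,000) is divided into 4 shares of €67,500: Ilse, Noor, Keturah, and Hector each take €67,500.
Zofia's share (€270,000) is divided into 3 shares of €90,000: Leilani, Anna, and Gwendolyn each take €90,000.

Gwendolyn receives €90,000.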